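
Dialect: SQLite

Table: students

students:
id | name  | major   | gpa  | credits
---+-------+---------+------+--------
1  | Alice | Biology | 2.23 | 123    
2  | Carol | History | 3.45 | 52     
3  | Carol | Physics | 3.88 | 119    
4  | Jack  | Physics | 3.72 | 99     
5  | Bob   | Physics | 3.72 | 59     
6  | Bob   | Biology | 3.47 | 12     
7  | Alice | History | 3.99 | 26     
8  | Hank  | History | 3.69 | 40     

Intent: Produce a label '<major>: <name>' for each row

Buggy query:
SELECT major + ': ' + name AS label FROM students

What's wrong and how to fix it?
Bug: SQLite uses || for string concatenation; + coerces text to numbers (yielding 0)

Fix: Use the || operator for string concatenation

Corrected query:
SELECT major || ': ' || name AS label FROM students

Result:
label         
--------------
Biology: Alice
History: Carol
Physics: Carol
Physics: Jack 
Physics: Bob  
Biology: Bob  
History: Alice
History: Hank 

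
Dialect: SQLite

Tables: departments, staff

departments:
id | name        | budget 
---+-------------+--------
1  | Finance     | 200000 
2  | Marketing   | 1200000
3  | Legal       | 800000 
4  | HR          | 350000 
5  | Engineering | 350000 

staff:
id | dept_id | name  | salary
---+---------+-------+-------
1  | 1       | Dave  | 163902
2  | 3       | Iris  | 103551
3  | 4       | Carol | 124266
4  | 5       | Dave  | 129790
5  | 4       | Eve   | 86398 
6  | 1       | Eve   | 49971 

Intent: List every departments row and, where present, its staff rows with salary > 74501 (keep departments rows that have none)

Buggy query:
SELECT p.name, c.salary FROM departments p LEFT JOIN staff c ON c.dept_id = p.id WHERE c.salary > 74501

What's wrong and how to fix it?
Bug: Filtering c.salary in WHERE discards the NULL rows produced by LEFT JOIN, turning it into an inner join

Fix: Put 'c.salary > 74501' in the JOIN's ON clause instead of WHERE

Corrected query:
SELECT p.name, c.salary FROM departments p LEFT JOIN staff c ON c.dept_id = p.id AND c.salary > 74501

Result:
name        | salary
------------+-------
Finance     | 163902
Marketing   | NULL  
Legal       | 103551
HR          | 86398 
HR          | 124266
Engineering | 129790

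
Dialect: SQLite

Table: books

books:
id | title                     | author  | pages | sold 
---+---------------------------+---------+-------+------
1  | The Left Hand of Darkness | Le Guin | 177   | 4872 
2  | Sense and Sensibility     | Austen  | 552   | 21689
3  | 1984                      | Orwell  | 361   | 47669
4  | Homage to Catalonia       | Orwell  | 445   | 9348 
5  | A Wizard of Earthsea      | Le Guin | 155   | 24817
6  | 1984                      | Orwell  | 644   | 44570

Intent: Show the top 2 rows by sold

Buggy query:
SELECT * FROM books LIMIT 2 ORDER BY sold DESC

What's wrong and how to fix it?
Bug: LIMIT must come after ORDER BY

Fix: Sort with ORDER BY, then apply LIMIT

Corrected query:
SELECT * FROM books ORDER BY sold DESC LIMIT 2

Result:
id | title | author | pages | sold 
---+-------+--------+-------+------
3  | 1984  | Orwell | 361   | 47669
6  | 1984  | Orwell | 644   | 44570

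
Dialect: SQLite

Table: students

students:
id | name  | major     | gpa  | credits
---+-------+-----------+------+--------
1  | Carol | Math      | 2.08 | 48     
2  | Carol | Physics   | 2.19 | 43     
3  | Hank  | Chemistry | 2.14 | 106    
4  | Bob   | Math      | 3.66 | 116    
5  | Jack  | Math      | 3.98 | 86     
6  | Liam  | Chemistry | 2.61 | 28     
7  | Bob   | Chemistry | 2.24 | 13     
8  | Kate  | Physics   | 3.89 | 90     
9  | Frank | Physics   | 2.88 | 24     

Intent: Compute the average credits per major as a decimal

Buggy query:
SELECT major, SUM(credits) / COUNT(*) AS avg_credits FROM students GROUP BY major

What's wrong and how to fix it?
Bug: Both operands are integers, so '/' performs integer division and truncates

Fix: Cast one side to REAL so the division keeps the fractional part

Corrected query:
SELECT major, SUM(credits) * 1.0 / COUNT(*) AS avg_credits FROM students GROUP BY major

Result:
major     | avg_credits
----------+------------
Chemistry | 49         
Math      | 83.333333  
Physics   | 52.333333  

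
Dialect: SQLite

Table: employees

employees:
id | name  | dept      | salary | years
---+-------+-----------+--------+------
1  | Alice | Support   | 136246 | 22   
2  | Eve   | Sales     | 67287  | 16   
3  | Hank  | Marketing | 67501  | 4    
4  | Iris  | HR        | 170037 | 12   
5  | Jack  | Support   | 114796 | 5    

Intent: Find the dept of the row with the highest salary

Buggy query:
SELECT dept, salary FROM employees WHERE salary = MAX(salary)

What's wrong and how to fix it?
Bug: MAX(salary) is an aggregate and cannot be used directly in WHERE

Fix: Use a subquery: WHERE salary = (SELECT MAX(salary) FROM employees)

Corrected query:
SELECT dept, salary FROM employees WHERE salary = (SELECT MAX(salary) FROM employees)

Result:
dept | salary
-----+-------
HR   | 170037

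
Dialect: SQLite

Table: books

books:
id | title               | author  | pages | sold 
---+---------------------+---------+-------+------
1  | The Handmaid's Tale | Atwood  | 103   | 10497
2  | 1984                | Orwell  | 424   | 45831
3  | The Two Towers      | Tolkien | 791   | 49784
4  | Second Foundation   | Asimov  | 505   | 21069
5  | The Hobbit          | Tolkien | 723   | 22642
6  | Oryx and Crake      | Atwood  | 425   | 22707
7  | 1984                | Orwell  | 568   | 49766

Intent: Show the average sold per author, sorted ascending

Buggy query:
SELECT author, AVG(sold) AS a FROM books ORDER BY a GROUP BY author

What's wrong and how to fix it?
Bug: GROUP BY must precede ORDER BY

Fix: Reorder: SELECT … FROM … GROUP BY … ORDER BY …

Corrected query:
SELECT author, AVG(sold) AS a FROM books GROUP BY author ORDER BY a

Result:
author  | a      
--------+--------
Atwood  | 16602  
Asimov  | 21069  
Tolkien | 36213  
Orwell  | 47798.5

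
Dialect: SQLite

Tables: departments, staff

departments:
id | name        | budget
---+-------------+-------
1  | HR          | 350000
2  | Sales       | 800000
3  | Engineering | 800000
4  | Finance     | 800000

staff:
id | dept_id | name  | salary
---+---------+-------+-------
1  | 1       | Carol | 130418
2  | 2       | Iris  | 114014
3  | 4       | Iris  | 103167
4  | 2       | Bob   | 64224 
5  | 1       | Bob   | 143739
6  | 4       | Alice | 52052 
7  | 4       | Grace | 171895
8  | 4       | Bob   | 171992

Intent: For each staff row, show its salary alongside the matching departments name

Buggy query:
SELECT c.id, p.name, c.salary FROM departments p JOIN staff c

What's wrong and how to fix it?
Bug: Missing join condition: each staff row is matched to all departments rows instead of just its own

Fix: Add ON c.dept_id = p.id to the JOIN

Corrected query:
SELECT c.id, p.name, c.salary FROM departments p JOIN staff c ON c.dept_id = p.id

Result:
id | name    | salary
---+---------+-------
1  | HR      | 130418
2  | Sales   | 114014
3  | Finance | 103167
4  | Sales   | 64224 
5  | HR      | 143739
6  | Finance | 52052 
7  | Finance | 171895
8  | Finance | 171992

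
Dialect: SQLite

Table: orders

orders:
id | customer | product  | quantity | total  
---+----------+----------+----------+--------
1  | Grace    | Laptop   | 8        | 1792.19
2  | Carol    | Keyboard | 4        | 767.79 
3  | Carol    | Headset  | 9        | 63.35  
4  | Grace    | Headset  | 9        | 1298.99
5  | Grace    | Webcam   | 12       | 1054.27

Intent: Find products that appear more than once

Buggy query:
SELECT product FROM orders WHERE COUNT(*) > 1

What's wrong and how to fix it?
Bug: WHERE can't reference COUNT(*); aggregates are computed after WHERE

Fix: GROUP BY product, then filter groups with HAVING COUNT(*) > 1

Corrected query:
SELECT product FROM orders GROUP BY product HAVING COUNT(*) > 1

Result:
product
-------
Headset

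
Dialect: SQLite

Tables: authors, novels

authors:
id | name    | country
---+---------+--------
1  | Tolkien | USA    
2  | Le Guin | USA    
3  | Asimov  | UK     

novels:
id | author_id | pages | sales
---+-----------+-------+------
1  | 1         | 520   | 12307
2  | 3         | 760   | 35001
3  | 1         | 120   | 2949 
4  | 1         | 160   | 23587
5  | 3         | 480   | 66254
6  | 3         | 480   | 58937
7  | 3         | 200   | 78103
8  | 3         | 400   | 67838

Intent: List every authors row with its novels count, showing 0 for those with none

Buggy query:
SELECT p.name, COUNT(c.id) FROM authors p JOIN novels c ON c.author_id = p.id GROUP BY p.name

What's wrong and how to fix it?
Bug: An inner join excludes parents with zero children

Fix: Use LEFT JOIN so parents without children still appear (COUNT(c.id) gives 0)

Corrected query:
SELECT p.name, COUNT(c.id) FROM authors p LEFT JOIN novels c ON c.author_id = p.id GROUP BY p.name

Result:
name    | COUNT(c.id)
--------+------------
Asimov  | 5          
Le Guin | 0          
Tolkien | 3          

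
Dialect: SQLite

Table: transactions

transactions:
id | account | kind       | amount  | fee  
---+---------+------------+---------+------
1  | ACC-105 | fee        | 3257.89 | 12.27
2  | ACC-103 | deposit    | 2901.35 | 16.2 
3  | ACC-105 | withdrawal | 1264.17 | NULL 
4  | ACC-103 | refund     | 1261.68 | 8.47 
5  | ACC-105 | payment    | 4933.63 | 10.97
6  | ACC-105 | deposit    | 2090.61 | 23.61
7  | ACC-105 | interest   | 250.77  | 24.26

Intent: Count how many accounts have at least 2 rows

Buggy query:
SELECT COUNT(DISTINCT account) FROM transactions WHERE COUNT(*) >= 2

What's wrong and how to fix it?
Bug: WHERE filters individual rows, not groups, so a group-level COUNT is invalid there

Fix: Group first with HAVING COUNT(*) >= 2, then COUNT the resulting groups

Corrected query:
SELECT COUNT(*) FROM (SELECT account FROM transactions GROUP BY account HAVING COUNT(*) >= 2)

Result:
COUNT(*)
--------
2       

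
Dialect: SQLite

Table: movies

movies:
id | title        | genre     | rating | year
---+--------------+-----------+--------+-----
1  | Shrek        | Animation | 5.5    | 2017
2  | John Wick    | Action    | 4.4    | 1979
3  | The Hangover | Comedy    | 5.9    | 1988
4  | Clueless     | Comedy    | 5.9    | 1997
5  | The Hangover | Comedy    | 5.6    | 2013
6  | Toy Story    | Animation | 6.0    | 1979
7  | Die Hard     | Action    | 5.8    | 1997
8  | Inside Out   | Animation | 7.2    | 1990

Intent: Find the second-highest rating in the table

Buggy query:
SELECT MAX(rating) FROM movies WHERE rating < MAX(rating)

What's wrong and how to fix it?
Bug: MAX(rating) on the right of the comparison is an aggregate-in-WHERE error

Fix: Put the inner MAX in a scalar subquery

Corrected query:
SELECT MAX(rating) FROM movies WHERE rating < (SELECT MAX(rating) FROM movies)

Result:
MAX(rating)
-----------
6          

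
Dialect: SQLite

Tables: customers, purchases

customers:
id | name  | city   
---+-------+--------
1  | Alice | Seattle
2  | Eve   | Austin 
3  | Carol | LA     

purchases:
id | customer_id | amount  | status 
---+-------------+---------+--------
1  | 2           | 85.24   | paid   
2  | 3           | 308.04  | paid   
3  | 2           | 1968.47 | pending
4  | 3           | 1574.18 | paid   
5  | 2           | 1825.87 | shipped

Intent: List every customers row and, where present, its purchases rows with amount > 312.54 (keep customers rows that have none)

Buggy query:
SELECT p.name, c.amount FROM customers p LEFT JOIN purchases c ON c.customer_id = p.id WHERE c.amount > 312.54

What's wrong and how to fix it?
Bug: Filtering c.amount in WHERE discards the NULL rows produced by LEFT JOIN, turning it into an inner join

Fix: Move the right-table condition into the ON clause so unmatched parents are kept

Corrected query:
SELECT p.name, c.amount FROM customers p LEFT JOIN purchases c ON c.customer_id = p.id AND c.amount > 312.54

Result:
name  | amount 
------+--------
Alice | NULL   
Eve   | 1825.87
Eve   | 1968.47
Carol | 1574.18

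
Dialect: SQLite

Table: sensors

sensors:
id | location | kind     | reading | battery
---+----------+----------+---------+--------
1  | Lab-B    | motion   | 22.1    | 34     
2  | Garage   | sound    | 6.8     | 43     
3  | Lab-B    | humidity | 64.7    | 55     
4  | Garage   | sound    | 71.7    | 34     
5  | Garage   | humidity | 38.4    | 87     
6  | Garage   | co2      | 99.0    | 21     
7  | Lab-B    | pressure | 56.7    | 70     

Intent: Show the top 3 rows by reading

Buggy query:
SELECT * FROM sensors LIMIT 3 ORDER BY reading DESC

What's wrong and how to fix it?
Bug: ORDER BY cannot follow LIMIT; LIMIT is the final clause

Fix: Sort with ORDER BY, then apply LIMIT

Corrected query:
SELECT * FROM sensors ORDER BY reading DESC LIMIT 3

Result:
id | location | kind     | reading | battery
---+----------+----------+---------+--------
6  | Garage   | co2      | 99      | 21     
4  | Garage   | sound    | 71.7    | 34     
3  | Lab-B    | humidity | 64.7    | 55     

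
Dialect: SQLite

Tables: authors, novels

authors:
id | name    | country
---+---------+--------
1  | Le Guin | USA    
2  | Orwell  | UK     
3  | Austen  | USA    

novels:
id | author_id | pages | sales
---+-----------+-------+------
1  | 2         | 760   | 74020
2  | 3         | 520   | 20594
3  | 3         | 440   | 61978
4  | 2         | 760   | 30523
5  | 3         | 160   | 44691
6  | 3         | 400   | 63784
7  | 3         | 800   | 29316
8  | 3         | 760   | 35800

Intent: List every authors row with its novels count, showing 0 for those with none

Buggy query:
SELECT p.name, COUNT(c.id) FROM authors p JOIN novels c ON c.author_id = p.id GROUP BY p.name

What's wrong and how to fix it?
Bug: INNER JOIN drops authors rows that have no matching novels rows

Fix: Use LEFT JOIN so parents without children still appear (COUNT(c.id) gives 0)

Corrected query:
SELECT p.name, COUNT(c.id) FROM authors p LEFT JOIN novels c ON c.author_id = p.id GROUP BY p.name

Result:
name    | COUNT(c.id)
--------+------------
Austen  | 6          
Le Guin | 0          
Orwell  | 2          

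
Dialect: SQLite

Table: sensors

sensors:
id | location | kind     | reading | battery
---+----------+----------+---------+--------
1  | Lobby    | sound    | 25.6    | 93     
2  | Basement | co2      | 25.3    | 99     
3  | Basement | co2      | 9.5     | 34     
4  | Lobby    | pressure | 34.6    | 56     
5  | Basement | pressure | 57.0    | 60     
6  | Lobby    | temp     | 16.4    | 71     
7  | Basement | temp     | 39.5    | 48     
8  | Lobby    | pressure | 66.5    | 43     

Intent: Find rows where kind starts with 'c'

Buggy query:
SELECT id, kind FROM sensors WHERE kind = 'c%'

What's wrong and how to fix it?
Bug: '=' compares the literal string including the % character; pattern matching needs LIKE

Fix: Use LIKE for wildcard pattern matching

Corrected query:
SELECT id, kind FROM sensors WHERE kind LIKE 'c%'

Result:
id | kind
---+-----
2  | co2 
3  | co2 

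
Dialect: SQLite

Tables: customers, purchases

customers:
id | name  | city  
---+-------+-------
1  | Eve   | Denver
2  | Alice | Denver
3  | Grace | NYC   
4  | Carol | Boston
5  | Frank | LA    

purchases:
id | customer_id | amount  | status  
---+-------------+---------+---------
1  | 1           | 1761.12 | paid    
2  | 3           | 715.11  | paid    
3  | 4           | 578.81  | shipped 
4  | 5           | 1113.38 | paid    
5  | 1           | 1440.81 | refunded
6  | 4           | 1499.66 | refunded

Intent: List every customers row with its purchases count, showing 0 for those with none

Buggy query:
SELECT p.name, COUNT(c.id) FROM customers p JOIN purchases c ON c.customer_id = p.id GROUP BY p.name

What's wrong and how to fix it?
Bug: INNER JOIN drops customers rows that have no matching purchases rows

Fix: Switch to LEFT JOIN to retain unmatched parent rows

Corrected query:
SELECT p.name, COUNT(c.id) FROM customers p LEFT JOIN purchases c ON c.customer_id = p.id GROUP BY p.name

Result:
name  | COUNT(c.id)
------+------------
Alice | 0          
Carol | 2          
Eve   | 2          
Frank | 1          
Grace | 1          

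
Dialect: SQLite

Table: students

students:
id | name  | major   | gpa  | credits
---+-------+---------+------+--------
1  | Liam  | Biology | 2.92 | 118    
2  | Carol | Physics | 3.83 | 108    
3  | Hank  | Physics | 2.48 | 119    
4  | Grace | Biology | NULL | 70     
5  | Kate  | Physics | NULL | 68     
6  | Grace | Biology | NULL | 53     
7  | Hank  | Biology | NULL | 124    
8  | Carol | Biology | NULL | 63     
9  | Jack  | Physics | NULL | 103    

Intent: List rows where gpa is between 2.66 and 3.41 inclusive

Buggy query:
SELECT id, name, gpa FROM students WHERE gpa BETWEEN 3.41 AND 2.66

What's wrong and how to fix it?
Bug: The bounds are reversed; BETWEEN a AND b requires a <= b to match anything

Fix: Swap the bounds so the smaller value comes first

Corrected query:
SELECT id, name, gpa FROM students WHERE gpa BETWEEN 2.66 AND 3.41

Result:
id | name | gpa 
---+------+-----
1  | Liam | 2.92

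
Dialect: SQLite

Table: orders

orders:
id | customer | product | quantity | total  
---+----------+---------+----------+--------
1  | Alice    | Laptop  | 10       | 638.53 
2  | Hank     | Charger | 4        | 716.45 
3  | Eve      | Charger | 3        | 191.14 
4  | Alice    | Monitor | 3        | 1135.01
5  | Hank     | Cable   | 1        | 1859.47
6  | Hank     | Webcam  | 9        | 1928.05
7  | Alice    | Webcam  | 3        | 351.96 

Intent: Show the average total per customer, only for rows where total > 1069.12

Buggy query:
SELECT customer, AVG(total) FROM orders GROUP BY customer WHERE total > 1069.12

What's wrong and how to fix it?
Bug: Row-level WHERE must come before GROUP BY in the clause order

Fix: Place WHERE between FROM and GROUP BY

Corrected query:
SELECT customer, AVG(total) FROM orders WHERE total > 1069.12 GROUP BY customer

Result:
customer | AVG(total)
---------+-----------
Alice    | 1135.01   
Hank     | 1893.76   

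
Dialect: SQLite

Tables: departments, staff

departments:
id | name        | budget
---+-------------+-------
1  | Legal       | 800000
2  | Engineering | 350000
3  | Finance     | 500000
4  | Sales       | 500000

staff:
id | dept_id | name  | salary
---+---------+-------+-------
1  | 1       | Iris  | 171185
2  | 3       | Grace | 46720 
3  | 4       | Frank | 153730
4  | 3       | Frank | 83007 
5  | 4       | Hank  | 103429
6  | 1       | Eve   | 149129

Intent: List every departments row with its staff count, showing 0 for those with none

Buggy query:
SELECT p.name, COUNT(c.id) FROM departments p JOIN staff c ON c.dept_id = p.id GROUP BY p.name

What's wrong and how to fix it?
Bug: An inner join excludes parents with zero children

Fix: Use LEFT JOIN so parents without children still appear (COUNT(c.id) gives 0)

Corrected query:
SELECT p.name, COUNT(c.id) FROM departments p LEFT JOIN staff c ON c.dept_id = p.id GROUP BY p.name

Result:
name        | COUNT(c.id)
------------+------------
Engineering | 0          
Finance     | 2          
Legal       | 2          
Sales       | 2          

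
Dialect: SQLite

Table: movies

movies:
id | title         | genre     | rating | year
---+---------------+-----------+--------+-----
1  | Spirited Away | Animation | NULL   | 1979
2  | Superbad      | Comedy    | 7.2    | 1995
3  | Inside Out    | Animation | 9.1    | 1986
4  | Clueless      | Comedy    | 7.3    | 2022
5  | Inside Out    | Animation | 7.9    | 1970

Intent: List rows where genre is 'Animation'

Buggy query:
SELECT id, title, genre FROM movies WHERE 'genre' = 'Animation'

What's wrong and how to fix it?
Bug: 'genre' in single quotes is a string literal, not the column; the comparison is literal-vs-literal and never true

Fix: Reference the column as genre without single quotes

Corrected query:
SELECT id, title, genre FROM movies WHERE genre = 'Animation'

Result:
id | title         | genre    
---+---------------+----------
1  | Spirited Away | Animation
3  | Inside Out    | Animation
5  | Inside Out    | Animation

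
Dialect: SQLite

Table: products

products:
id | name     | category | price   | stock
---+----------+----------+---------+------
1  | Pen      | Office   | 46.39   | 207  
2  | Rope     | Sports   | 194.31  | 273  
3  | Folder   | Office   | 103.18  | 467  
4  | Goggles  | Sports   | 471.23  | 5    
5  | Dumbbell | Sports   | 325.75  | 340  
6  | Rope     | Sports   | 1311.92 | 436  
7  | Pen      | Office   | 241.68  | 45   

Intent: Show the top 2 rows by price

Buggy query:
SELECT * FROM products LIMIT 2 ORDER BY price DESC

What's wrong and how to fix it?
Bug: ORDER BY cannot follow LIMIT; LIMIT is the final clause

Fix: Swap the clauses: ORDER BY first, then LIMIT

Corrected query:
SELECT * FROM products ORDER BY price DESC LIMIT 2

Result:
id | name    | category | price   | stock
---+---------+----------+---------+------
6  | Rope    | Sports   | 1311.92 | 436  
4  | Goggles | Sports   | 471.23  | 5    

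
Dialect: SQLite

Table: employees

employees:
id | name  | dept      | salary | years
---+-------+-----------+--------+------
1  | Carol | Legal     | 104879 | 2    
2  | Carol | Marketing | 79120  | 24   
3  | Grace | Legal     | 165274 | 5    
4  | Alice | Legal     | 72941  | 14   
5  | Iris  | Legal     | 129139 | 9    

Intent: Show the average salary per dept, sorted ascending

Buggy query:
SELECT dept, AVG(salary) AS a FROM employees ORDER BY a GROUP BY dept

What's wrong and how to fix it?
Bug: ORDER BY appears before GROUP BY; SQL clause order requires GROUP BY first

Fix: Reorder: SELECT … FROM … GROUP BY … ORDER BY …

Corrected query:
SELECT dept, AVG(salary) AS a FROM employees GROUP BY dept ORDER BY a

Result:
dept      | a        
----------+----------
Marketing | 79120    
Legal     | 118058.25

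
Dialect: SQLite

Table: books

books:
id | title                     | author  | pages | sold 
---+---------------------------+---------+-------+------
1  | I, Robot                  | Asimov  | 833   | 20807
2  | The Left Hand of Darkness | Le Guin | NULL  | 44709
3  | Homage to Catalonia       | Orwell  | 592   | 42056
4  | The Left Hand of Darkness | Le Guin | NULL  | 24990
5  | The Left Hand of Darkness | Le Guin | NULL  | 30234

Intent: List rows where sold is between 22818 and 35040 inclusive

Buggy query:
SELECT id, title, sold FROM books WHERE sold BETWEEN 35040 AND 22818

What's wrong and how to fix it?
Bug: The bounds are reversed; BETWEEN a AND b requires a <= b to match anything

Fix: Write BETWEEN 22818 AND 35040

Corrected query:
SELECT id, title, sold FROM books WHERE sold BETWEEN 22818 AND 35040

Result:
id | title                     | sold 
---+---------------------------+------
4  | The Left Hand of Darkness | 24990
5  | The Left Hand of Darkness | 30234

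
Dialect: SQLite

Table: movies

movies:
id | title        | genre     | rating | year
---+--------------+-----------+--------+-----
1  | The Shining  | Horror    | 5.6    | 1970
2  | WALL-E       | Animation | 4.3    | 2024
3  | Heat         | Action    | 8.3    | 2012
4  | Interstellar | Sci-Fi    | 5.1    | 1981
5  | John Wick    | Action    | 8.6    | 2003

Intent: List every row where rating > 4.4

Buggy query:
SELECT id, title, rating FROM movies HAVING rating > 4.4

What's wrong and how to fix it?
Bug: HAVING filters the output of aggregation, but this query has no GROUP BY and no aggregate functions, so SQLite rejects it (HAVING clause on a non-aggregate query); the condition here is per row

Fix: Replace HAVING with WHERE since the condition applies to individual rows

Corrected query:
SELECT id, title, rating FROM movies WHERE rating > 4.4

Result:
id | title        | rating
---+--------------+-------
1  | The Shining  | 5.6   
3  | Heat         | 8.3   
4  | Interstellar | 5.1   
5  | John Wick    | 8.6   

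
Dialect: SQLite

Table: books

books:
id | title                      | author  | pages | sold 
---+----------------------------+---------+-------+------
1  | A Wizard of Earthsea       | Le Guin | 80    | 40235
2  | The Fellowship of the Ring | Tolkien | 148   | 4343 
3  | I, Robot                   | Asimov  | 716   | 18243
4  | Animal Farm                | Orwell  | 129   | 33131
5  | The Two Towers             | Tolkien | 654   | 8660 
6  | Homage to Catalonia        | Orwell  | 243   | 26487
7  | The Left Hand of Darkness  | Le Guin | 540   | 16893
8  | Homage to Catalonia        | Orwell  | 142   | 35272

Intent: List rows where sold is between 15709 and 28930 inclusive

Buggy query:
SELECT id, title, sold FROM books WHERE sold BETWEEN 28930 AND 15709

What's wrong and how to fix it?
Bug: BETWEEN expects the lower bound first; with 28930 AND 15709 the range is empty

Fix: Swap the bounds so the smaller value comes first

Corrected query:
SELECT id, title, sold FROM books WHERE sold BETWEEN 15709 AND 28930

Result:
id | title                     | sold 
---+---------------------------+------
3  | I, Robot                  | 18243
6  | Homage to Catalonia       | 26487
7  | The Left Hand of Darkness | 16893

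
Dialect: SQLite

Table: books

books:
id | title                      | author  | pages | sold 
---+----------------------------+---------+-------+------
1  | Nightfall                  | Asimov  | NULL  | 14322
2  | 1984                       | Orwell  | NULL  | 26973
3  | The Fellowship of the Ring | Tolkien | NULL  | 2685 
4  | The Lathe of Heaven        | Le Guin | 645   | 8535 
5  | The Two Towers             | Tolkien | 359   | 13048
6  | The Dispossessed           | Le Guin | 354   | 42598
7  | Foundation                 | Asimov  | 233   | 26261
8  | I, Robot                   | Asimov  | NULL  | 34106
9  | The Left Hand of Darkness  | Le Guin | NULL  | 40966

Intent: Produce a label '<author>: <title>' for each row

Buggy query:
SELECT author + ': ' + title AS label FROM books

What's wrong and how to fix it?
Bug: SQLite uses || for string concatenation; + coerces text to numbers (yielding 0)

Fix: Use the || operator for string concatenation

Corrected query:
SELECT author || ': ' || title AS label FROM books

Result:
label                              
-----------------------------------
Asimov: Nightfall                  
Orwell: 1984                       
Tolkien: The Fellowship of the Ring
Le Guin: The Lathe of Heaven       
Tolkien: The Two Towers            
Le Guin: The Dispossessed          
Asimov: Foundation                 
Asimov: I, Robot                   
Le Guin: The Left Hand of Darkness 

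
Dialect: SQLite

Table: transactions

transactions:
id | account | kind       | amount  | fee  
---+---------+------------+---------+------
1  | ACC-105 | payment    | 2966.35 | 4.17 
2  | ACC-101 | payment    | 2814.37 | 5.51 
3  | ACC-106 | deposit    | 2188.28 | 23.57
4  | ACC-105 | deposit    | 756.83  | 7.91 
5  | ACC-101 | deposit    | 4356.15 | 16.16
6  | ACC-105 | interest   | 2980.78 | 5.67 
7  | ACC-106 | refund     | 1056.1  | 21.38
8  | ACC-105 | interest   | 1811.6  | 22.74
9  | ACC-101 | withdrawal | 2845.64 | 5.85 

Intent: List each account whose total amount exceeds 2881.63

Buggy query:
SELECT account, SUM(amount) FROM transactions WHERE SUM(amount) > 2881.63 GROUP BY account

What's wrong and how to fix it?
Bug: SUM(amount) is an aggregate, but WHERE filters rows before aggregation

Fix: Use HAVING (which filters groups after aggregation) instead of WHERE

Corrected query:
SELECT account, SUM(amount) FROM transactions GROUP BY account HAVING SUM(amount) > 2881.63

Result:
account | SUM(amount)
--------+------------
ACC-101 | 10016.16   
ACC-105 | 8515.56    
ACC-106 | 3244.38    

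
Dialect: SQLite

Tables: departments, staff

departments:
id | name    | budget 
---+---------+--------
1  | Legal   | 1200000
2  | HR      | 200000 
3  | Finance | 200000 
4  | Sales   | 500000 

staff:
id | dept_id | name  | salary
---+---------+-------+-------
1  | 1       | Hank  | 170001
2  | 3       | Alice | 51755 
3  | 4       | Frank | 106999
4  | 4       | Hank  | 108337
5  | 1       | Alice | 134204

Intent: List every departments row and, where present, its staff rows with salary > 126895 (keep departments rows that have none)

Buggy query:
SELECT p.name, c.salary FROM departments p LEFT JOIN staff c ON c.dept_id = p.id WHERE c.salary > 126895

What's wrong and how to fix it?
Bug: Filtering c.salary in WHERE discards the NULL rows produced by LEFT JOIN, turning it into an inner join

Fix: Put 'c.salary > 126895' in the JOIN's ON clause instead of WHERE

Corrected query:
SELECT p.name, c.salary FROM departments p LEFT JOIN staff c ON c.dept_id = p.id AND c.salary > 126895

Result:
name    | salary
--------+-------
Legal   | 134204
Legal   | 170001
HR      | NULL  
Finance | NULL  
Sales   | NULL  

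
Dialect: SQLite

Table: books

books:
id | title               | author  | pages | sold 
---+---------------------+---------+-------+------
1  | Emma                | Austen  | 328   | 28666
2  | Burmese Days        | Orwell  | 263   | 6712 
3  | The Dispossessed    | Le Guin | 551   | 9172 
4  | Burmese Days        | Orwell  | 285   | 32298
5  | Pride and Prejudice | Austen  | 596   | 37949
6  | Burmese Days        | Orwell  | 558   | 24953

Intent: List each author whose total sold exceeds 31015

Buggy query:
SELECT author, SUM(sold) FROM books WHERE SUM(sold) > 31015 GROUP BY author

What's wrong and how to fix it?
Bug: SUM(sold) is an aggregate, but WHERE filters rows before aggregation

Fix: Use HAVING (which filters groups after aggregation) instead of WHERE

Corrected query:
SELECT author, SUM(sold) FROM books GROUP BY author HAVING SUM(sold) > 31015

Result:
author | SUM(sold)
-------+----------
Austen | 66615    
Orwell | 63963    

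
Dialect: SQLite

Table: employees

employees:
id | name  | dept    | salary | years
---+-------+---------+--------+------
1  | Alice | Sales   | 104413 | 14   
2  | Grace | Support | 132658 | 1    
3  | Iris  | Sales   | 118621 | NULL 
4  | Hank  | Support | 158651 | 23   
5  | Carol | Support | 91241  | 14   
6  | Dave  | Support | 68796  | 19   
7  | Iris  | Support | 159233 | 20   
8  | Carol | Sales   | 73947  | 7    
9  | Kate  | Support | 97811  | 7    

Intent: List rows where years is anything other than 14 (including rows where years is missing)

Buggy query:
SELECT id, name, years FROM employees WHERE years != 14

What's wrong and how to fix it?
Bug: 'years != 14' is unknown when years is NULL, so NULL rows are silently excluded

Fix: Add an explicit OR years IS NULL to include the missing-value rows

Corrected query:
SELECT id, name, years FROM employees WHERE years != 14 OR years IS NULL

Result:
id | name  | years
---+-------+------
2  | Grace | 1    
3  | Iris  | NULL 
4  | Hank  | 23   
6  | Dave  | 19   
7  | Iris  | 20   
8  | Carol | 7    
9  | Kate  | 7    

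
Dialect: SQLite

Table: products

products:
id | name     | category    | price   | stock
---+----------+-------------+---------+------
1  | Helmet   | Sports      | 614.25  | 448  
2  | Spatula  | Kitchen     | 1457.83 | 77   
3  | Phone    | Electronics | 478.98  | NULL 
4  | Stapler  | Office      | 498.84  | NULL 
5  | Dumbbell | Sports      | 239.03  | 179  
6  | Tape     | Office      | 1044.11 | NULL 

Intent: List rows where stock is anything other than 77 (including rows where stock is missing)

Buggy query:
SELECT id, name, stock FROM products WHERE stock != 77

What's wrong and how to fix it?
Bug: 'stock != 77' is unknown when stock is NULL, so NULL rows are silently excluded

Fix: Handle NULL separately with IS NULL alongside the inequality

Corrected query:
SELECT id, name, stock FROM products WHERE stock != 77 OR stock IS NULL

Result:
id | name     | stock
---+----------+------
1  | Helmet   | 448  
3  | Phone    | NULL 
4  | Stapler  | NULL 
5  | Dumbbell | 179  
6  | Tape     | NULL 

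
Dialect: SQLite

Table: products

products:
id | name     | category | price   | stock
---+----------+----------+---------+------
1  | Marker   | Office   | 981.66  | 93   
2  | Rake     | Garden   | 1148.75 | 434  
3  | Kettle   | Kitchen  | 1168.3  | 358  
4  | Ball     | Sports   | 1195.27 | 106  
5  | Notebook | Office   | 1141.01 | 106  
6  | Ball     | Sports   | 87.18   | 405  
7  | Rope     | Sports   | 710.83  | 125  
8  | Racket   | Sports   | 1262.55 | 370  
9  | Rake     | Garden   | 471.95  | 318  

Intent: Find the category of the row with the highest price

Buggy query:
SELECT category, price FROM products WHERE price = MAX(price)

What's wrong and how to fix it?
Bug: WHERE is evaluated per row; an aggregate over the whole table isn't defined there

Fix: Wrap MAX in a scalar subquery so WHERE compares against a single value

Corrected query:
SELECT category, price FROM products WHERE price = (SELECT MAX(price) FROM products)

Result:
category | price  
---------+--------
Sports   | 1262.55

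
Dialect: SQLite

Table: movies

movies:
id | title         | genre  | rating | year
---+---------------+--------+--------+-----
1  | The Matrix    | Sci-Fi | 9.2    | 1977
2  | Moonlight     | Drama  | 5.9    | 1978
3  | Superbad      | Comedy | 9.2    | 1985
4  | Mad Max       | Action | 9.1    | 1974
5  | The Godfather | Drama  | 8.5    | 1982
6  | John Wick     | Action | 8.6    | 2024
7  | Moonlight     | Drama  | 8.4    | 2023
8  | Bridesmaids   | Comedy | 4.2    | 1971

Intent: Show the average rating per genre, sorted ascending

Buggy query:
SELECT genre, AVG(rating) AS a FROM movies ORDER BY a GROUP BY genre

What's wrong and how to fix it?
Bug: GROUP BY must precede ORDER BY

Fix: Reorder: SELECT … FROM … GROUP BY … ORDER BY …

Corrected query:
SELECT genre, AVG(rating) AS a FROM movies GROUP BY genre ORDER BY a

Result:
genre  | a   
-------+-----
Comedy | 6.7 
Drama  | 7.6 
Action | 8.85
Sci-Fi | 9.2 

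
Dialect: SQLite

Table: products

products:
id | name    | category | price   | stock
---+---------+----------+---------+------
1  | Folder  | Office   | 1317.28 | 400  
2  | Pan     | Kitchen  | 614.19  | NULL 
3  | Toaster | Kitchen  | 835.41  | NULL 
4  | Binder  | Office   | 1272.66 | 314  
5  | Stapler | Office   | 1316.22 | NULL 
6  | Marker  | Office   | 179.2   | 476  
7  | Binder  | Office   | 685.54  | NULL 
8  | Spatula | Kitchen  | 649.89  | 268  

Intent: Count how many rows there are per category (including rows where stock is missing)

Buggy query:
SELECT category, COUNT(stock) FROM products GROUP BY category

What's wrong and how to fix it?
Bug: COUNT(column) counts non-NULL values only; rows with NULL stock aren't counted

Fix: Replace COUNT(stock) with COUNT(*)

Corrected query:
SELECT category, COUNT(*) FROM products GROUP BY category

Result:
category | COUNT(*)
---------+---------
Kitchen  | 3       
Office   | 5       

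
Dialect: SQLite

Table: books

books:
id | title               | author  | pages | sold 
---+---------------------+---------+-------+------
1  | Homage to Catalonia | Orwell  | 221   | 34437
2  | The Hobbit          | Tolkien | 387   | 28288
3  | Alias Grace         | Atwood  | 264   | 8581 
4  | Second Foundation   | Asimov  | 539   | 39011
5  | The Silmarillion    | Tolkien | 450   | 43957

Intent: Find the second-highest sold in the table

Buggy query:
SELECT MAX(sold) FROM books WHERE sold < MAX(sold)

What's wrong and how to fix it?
Bug: MAX(sold) on the right of the comparison is an aggregate-in-WHERE error

Fix: Compute the overall MAX in a subquery, then take MAX of rows below it

Corrected query:
SELECT MAX(sold) FROM books WHERE sold < (SELECT MAX(sold) FROM books)

Result:
MAX(sold)
---------
39011    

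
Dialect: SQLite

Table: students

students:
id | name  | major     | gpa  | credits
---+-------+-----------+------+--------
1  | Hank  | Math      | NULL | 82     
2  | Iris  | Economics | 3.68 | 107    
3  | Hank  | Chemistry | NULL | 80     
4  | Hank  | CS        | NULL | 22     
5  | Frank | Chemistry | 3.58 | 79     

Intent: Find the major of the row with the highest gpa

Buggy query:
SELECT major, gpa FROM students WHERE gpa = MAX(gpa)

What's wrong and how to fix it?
Bug: MAX(gpa) is an aggregate and cannot be used directly in WHERE

Fix: Wrap MAX in a scalar subquery so WHERE compares against a single value

Corrected query:
SELECT major, gpa FROM students WHERE gpa = (SELECT MAX(gpa) FROM students)

Result:
major     | gpa 
----------+-----
Economics | 3.68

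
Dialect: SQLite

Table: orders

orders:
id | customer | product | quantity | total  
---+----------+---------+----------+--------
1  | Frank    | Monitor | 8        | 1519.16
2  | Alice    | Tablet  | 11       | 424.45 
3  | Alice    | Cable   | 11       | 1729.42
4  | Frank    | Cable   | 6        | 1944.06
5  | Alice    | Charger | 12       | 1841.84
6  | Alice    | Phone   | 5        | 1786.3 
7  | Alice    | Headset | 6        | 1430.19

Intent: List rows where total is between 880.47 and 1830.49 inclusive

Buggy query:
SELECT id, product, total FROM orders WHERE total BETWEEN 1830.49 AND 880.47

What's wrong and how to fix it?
Bug: The bounds are reversed; BETWEEN a AND b requires a <= b to match anything

Fix: Swap the bounds so the smaller value comes first

Corrected query:
SELECT id, product, total FROM orders WHERE total BETWEEN 880.47 AND 1830.49

Result:
id | product | total  
---+---------+--------
1  | Monitor | 1519.16
3  | Cable   | 1729.42
6  | Phone   | 1786.3 
7  | Headset | 1430.19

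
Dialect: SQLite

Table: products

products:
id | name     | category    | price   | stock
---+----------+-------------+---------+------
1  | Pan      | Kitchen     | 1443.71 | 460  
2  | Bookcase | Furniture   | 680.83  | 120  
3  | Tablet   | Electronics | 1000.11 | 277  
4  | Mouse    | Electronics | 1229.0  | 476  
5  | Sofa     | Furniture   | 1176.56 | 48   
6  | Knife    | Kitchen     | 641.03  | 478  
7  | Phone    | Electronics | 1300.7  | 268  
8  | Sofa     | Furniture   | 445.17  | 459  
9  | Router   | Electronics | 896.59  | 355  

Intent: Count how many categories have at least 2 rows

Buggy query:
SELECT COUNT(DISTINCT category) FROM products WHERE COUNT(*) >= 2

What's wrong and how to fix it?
Bug: WHERE filters individual rows, not groups, so a group-level COUNT is invalid there

Fix: Use a subquery that GROUPs and filters with HAVING, then count its rows

Corrected query:
SELECT COUNT(*) FROM (SELECT category FROM products GROUP BY category HAVING COUNT(*) >= 2)

Result:
COUNT(*)
--------
3       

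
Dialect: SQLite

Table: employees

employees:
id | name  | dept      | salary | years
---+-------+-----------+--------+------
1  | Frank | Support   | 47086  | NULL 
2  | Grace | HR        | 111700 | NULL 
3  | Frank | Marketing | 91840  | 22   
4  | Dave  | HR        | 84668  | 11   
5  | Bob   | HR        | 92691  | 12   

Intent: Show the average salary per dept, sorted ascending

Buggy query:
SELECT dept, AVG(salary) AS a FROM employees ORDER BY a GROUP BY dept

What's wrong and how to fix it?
Bug: ORDER BY appears before GROUP BY; SQL clause order requires GROUP BY first

Fix: Move ORDER BY to the end, after GROUP BY

Corrected query:
SELECT dept, AVG(salary) AS a FROM employees GROUP BY dept ORDER BY a

Result:
dept      | a    
----------+------
Support   | 47086
Marketing | 91840
HR        | 96353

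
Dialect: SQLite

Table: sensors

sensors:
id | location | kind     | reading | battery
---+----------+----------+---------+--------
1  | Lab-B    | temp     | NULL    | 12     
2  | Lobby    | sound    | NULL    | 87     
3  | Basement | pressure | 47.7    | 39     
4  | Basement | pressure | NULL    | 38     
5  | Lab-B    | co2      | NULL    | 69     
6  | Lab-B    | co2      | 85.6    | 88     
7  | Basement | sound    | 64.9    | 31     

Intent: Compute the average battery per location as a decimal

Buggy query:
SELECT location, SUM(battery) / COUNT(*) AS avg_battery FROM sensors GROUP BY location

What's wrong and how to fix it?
Bug: SUM(battery) and COUNT(*) are both integers; the division truncates the fractional part

Fix: Multiply by 1.0 (or CAST to REAL) to force floating-point division

Corrected query:
SELECT location, SUM(battery) * 1.0 / COUNT(*) AS avg_battery FROM sensors GROUP BY location

Result:
location | avg_battery
---------+------------
Basement | 36         
Lab-B    | 56.333333  
Lobby    | 87         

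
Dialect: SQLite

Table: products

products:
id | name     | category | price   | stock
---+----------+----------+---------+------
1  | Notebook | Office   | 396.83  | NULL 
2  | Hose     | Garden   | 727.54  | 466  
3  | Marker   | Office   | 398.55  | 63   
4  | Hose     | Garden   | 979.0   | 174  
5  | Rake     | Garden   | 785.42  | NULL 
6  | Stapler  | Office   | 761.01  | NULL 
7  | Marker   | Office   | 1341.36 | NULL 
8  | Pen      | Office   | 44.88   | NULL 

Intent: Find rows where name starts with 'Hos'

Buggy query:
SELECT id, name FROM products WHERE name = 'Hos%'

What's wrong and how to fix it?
Bug: '=' compares the literal string including the % character; pattern matching needs LIKE

Fix: Use LIKE for wildcard pattern matching

Corrected query:
SELECT id, name FROM products WHERE name LIKE 'Hos%'

Result:
id | name
---+-----
2  | Hose
4  | Hose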